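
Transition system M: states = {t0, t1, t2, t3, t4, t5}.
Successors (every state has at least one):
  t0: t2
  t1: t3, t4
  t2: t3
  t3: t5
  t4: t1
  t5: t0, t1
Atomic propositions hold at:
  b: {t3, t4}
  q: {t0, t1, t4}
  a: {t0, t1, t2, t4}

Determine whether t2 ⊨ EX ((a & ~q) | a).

Sat(~q) = {t2, t3, t5}
Sat(a & ~q) = {t2}
Sat((a & ~q) | a) = {t0, t1, t2, t4}
Sat(EX ((a & ~q) | a)) = {s : some successor in {t0, t1, t2, t4}} = {t0, t1, t4, t5}
t2 ∉ Sat(EX ((a & ~q) | a)) = {t0, t1, t4, t5}, so the formula does not hold at t2.

No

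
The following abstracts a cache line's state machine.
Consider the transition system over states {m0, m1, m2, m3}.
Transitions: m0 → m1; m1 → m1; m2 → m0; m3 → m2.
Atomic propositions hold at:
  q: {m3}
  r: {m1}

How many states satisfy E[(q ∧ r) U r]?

1

Sat(q ∧ r) = ∅
E[(q ∧ r) U r]: least fixpoint, start Z0 = Sat(r) = {m1}, add states in Sat(q ∧ r) with some successor in Z. Already a fixed point.
Sat(E[(q ∧ r) U r]) = {m1}
|Sat(E[(q ∧ r) U r])| = |{m1}| = 1.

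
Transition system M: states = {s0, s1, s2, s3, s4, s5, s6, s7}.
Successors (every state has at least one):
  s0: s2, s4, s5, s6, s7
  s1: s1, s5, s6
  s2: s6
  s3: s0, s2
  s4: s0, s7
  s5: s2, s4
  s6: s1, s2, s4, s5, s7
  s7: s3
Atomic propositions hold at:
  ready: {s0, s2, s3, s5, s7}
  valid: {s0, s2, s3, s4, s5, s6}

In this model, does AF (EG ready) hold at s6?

EG ready: greatest fixpoint, start Z0 = {s0, s2, s3, s5, s7}, keep only states in Sat with some successor in Z. Z1 = {s0, s3, s5, s7}; Z2 = {s0, s3, s7}; fixed.
Sat(EG ready) = {s0, s3, s7}
AF (EG ready): least fixpoint, start Z0 = {s0, s3, s7}, add states with every successor in Z. Z1 = {s0, s3, s4, s7}; fixed.
Sat(AF (EG ready)) = {s0, s3, s4, s7}
s6 ∉ Sat(AF (EG ready)) = {s0, s3, s4, s7}, so the formula does not hold at s6.

No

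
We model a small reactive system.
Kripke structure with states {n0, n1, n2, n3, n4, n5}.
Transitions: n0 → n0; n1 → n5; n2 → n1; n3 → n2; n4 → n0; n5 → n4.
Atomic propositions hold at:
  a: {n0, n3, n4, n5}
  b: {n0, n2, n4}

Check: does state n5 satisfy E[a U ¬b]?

Sat(¬b) = {n1, n3, n5}
E[a U ¬b]: least fixpoint, start Z0 = Sat(¬b) = {n1, n3, n5}, add states in Sat(a) with some successor in Z. Already a fixed point.
Sat(E[a U ¬b]) = {n1, n3, n5}
n5 ∈ Sat(E[a U ¬b]) = {n1, n3, n5}, so the formula holds at n5.

Yes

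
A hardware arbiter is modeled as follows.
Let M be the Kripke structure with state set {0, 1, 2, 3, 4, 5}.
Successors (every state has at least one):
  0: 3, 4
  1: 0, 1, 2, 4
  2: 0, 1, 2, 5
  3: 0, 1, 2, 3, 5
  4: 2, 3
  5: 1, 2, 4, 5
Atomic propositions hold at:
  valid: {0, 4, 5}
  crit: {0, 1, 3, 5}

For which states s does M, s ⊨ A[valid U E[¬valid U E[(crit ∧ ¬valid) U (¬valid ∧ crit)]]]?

{0, 1, 2, 3, 4}

Sat(¬valid) = {1, 2, 3}
Sat(crit ∧ ¬valid) = {1, 3}
Sat(¬valid ∧ crit) = {1, 3}
E[(crit ∧ ¬valid) U (¬valid ∧ crit)]: least fixpoint, start Z0 = Sat((¬valid ∧ crit)) = {1, 3}, add states in Sat(crit ∧ ¬valid) with some successor in Z. Already a fixed point.
Sat(E[(crit ∧ ¬valid) U (¬valid ∧ crit)]) = {1, 3}
E[¬valid U E[(crit ∧ ¬valid) U (¬valid ∧ crit)]]: least fixpoint, start Z0 = Sat(E[(crit ∧ ¬valid) U (¬valid ∧ crit)]) = {1, 3}, add states in Sat(¬valid) with some successor in Z. Z1 = {1, 2, 3}; fixed.
Sat(E[¬valid U E[(crit ∧ ¬valid) U (¬valid ∧ crit)]]) = {1, 2, 3}
A[valid U E[¬valid U E[(crit ∧ ¬valid) U (¬valid ∧ crit)]]]: least fixpoint, start Z0 = Sat(E[¬valid U E[(crit ∧ ¬valid) U (¬valid ∧ crit)]]) = {1, 2, 3}, add states in Sat(valid) with every successor in Z. Z1 = {1, 2, 3, 4}; Z2 = {0, 1, 2, 3, 4}; fixed.
Sat(A[valid U E[¬valid U E[(crit ∧ ¬valid) U (¬valid ∧ crit)]]]) = {0, 1, 2, 3, 4}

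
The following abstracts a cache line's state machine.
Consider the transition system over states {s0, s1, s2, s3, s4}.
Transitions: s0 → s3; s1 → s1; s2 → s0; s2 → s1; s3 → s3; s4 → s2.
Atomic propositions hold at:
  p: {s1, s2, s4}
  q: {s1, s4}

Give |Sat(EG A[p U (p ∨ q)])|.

Sat(p ∨ q) = {s1, s2, s4}
A[p U (p ∨ q)]: least fixpoint, start Z0 = Sat((p ∨ q)) = {s1, s2, s4}, add states in Sat(p) with every successor in Z. Already a fixed point.
Sat(A[p U (p ∨ q)]) = {s1, s2, s4}
EG A[p U (p ∨ q)]: greatest fixpoint, start Z0 = {s1, s2, s4}, keep only states in Sat with some successor in Z. Already a fixed point.
Sat(EG A[p U (p ∨ q)]) = {s1, s2, s4}
|Sat(EG A[p U (p ∨ q)])| = |{s1, s2, s4}| = 3.

3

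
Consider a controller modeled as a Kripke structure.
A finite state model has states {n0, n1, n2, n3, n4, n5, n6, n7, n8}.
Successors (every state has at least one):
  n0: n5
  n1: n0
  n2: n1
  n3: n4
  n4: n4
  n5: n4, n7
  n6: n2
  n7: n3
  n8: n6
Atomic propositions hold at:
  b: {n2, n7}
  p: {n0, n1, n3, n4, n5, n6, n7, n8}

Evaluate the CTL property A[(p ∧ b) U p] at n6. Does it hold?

Sat(p ∧ b) = {n7}
A[(p ∧ b) U p]: least fixpoint, start Z0 = Sat(p) = {n0, n1, n3, n4, n5, n6, n7, n8}, add states in Sat(p ∧ b) with every successor in Z. Already a fixed point.
Sat(A[(p ∧ b) U p]) = {n0, n1, n3, n4, n5, n6, n7, n8}
n6 ∈ Sat(A[(p ∧ b) U p]) = {n0, n1, n3, n4, n5, n6, n7, n8}, so the formula holds at n6.

Yes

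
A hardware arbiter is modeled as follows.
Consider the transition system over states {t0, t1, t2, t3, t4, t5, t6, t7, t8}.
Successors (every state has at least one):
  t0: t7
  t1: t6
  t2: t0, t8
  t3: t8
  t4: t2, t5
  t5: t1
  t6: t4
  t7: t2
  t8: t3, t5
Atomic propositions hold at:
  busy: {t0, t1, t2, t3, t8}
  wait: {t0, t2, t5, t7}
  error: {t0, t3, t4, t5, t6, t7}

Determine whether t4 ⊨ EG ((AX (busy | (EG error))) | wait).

EG error: greatest fixpoint, start Z0 = {t0, t3, t4, t5, t6, t7}, keep only states in Sat with some successor in Z. Z1 = {t0, t4, t6}; Z2 = {t6}; Z3 = ∅; fixed.
Sat(EG error) = ∅
Sat(busy | (EG error)) = {t0, t1, t2, t3, t8}
Sat(AX (busy | (EG error))) = {s : every successor in {t0, t1, t2, t3, t8}} = {t2, t3, t5, t7}
Sat((AX (busy | (EG error))) | wait) = {t0, t2, t3, t5, t7}
EG ((AX (busy | (EG error))) | wait): greatest fixpoint, start Z0 = {t0, t2, t3, t5, t7}, keep only states in Sat with some successor in Z. Z1 = {t0, t2, t7}; fixed.
Sat(EG ((AX (busy | (EG error))) | wait)) = {t0, t2, t7}
t4 ∉ Sat(EG ((AX (busy | (EG error))) | wait)) = {t0, t2, t7}, so the formula does not hold at t4.

No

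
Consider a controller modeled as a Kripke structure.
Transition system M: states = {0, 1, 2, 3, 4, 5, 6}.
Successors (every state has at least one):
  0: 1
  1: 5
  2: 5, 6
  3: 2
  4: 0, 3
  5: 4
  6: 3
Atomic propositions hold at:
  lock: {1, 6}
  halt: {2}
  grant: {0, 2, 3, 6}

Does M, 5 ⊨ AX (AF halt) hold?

AF halt: least fixpoint, start Z0 = {2}, add states with every successor in Z. Z1 = {2, 3}; Z2 = {2, 3, 6}; fixed.
Sat(AF halt) = {2, 3, 6}
Sat(AX (AF halt)) = {s : every successor in {2, 3, 6}} = {3, 6}
5 ∉ Sat(AX (AF halt)) = {3, 6}, so the formula does not hold at 5.

No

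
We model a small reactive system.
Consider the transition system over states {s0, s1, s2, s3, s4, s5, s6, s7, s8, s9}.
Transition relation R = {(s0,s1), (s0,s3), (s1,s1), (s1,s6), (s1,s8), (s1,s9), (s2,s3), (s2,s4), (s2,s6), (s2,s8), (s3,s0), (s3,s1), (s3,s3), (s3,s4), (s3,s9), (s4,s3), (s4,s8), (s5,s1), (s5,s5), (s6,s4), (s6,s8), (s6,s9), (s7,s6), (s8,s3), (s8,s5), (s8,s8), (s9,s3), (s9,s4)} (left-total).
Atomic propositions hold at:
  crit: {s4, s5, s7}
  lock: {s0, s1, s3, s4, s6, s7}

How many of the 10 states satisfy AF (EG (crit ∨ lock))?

8

Sat(crit ∨ lock) = {s0, s1, s3, s4, s5, s6, s7}
EG (crit ∨ lock): greatest fixpoint, start Z0 = {s0, s1, s3, s4, s5, s6, s7}, keep only states in Sat with some successor in Z. Already a fixed point.
Sat(EG (crit ∨ lock)) = {s0, s1, s3, s4, s5, s6, s7}
AF (EG (crit ∨ lock)): least fixpoint, start Z0 = {s0, s1, s3, s4, s5, s6, s7}, add states with every successor in Z. Z1 = {s0, s1, s3, s4, s5, s6, s7, s9}; fixed.
Sat(AF (EG (crit ∨ lock))) = {s0, s1, s3, s4, s5, s6, s7, s9}
|Sat(AF (EG (crit ∨ lock)))| = |{s0, s1, s3, s4, s5, s6, s7, s9}| = 8.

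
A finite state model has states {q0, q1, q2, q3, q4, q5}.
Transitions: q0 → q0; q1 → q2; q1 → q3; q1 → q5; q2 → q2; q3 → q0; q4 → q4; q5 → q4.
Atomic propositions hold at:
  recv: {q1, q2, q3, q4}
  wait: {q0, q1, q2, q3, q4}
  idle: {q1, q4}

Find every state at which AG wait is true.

AG wait: greatest fixpoint, start Z0 = {q0, q1, q2, q3, q4}, keep only states in Sat with every successor in Z. Z1 = {q0, q2, q3, q4}; fixed.
Sat(AG wait) = {q0, q2, q3, q4}

{q0, q2, q3, q4}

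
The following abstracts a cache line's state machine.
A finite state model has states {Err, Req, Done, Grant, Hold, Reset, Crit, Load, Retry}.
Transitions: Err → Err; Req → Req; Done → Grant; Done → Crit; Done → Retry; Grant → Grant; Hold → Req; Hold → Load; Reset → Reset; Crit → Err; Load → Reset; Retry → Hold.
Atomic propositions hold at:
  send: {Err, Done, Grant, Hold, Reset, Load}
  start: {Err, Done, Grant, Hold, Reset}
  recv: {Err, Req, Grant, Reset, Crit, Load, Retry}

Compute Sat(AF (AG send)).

{Err, Grant, Reset, Crit, Load}

AG send: greatest fixpoint, start Z0 = {Err, Done, Grant, Hold, Reset, Load}, keep only states in Sat with every successor in Z. Z1 = {Err, Grant, Reset, Load}; fixed.
Sat(AG send) = {Err, Grant, Reset, Load}
AF (AG send): least fixpoint, start Z0 = {Err, Grant, Reset, Load}, add states with every successor in Z. Z1 = {Err, Grant, Reset, Crit, Load}; fixed.
Sat(AF (AG send)) = {Err, Grant, Reset, Crit, Load}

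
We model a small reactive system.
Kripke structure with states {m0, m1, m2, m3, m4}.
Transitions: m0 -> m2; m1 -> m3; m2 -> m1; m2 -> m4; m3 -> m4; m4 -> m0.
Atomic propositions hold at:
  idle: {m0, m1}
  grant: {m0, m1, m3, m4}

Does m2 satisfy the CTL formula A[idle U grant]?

A[idle U grant]: least fixpoint, start Z0 = Sat(grant) = {m0, m1, m3, m4}, add states in Sat(idle) with every successor in Z. Already a fixed point.
Sat(A[idle U grant]) = {m0, m1, m3, m4}
m2 ∉ Sat(A[idle U grant]) = {m0, m1, m3, m4}, so the formula does not hold at m2.

No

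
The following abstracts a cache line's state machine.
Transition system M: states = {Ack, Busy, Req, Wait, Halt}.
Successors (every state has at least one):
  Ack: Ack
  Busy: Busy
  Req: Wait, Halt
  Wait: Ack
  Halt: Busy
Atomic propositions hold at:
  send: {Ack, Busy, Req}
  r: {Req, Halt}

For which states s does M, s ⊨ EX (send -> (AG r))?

{Req}

AG r: greatest fixpoint, start Z0 = {Req, Halt}, keep only states in Sat with every successor in Z. Z1 = ∅; fixed.
Sat(AG r) = ∅
Sat(send -> (AG r)) = {Wait, Halt}
Sat(EX (send -> (AG r))) = {s : some successor in {Wait, Halt}} = {Req}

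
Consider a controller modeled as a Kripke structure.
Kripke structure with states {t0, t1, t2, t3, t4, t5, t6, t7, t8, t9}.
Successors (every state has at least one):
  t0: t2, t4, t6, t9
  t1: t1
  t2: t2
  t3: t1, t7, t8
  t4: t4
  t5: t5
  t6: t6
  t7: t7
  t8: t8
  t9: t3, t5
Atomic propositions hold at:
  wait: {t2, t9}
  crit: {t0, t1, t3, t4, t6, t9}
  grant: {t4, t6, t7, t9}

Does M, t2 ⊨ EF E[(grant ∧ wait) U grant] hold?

Sat(grant ∧ wait) = {t9}
E[(grant ∧ wait) U grant]: least fixpoint, start Z0 = Sat(grant) = {t4, t6, t7, t9}, add states in Sat(grant ∧ wait) with some successor in Z. Already a fixed point.
Sat(E[(grant ∧ wait) U grant]) = {t4, t6, t7, t9}
EF E[(grant ∧ wait) U grant]: least fixpoint, start Z0 = {t4, t6, t7, t9}, add states with some successor in Z. Z1 = {t0, t3, t4, t6, t7, t9}; fixed.
Sat(EF E[(grant ∧ wait) U grant]) = {t0, t3, t4, t6, t7, t9}
t2 ∉ Sat(EF E[(grant ∧ wait) U grant]) = {t0, t3, t4, t6, t7, t9}, so the formula does not hold at t2.

No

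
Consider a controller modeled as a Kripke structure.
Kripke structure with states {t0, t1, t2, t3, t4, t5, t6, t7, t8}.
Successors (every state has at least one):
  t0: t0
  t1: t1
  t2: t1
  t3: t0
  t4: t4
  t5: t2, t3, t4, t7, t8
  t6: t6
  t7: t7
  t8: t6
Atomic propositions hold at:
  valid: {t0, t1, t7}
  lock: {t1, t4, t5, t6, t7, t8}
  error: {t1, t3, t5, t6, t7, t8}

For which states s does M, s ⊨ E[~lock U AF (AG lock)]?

{t1, t2, t4, t6, t7, t8}

Sat(~lock) = {t0, t2, t3}
AG lock: greatest fixpoint, start Z0 = {t1, t4, t5, t6, t7, t8}, keep only states in Sat with every successor in Z. Z1 = {t1, t4, t6, t7, t8}; fixed.
Sat(AG lock) = {t1, t4, t6, t7, t8}
AF (AG lock): least fixpoint, start Z0 = {t1, t4, t6, t7, t8}, add states with every successor in Z. Z1 = {t1, t2, t4, t6, t7, t8}; fixed.
Sat(AF (AG lock)) = {t1, t2, t4, t6, t7, t8}
E[~lock U AF (AG lock)]: least fixpoint, start Z0 = Sat(AF (AG lock)) = {t1, t2, t4, t6, t7, t8}, add states in Sat(~lock) with some successor in Z. Already a fixed point.
Sat(E[~lock U AF (AG lock)]) = {t1, t2, t4, t6, t7, t8}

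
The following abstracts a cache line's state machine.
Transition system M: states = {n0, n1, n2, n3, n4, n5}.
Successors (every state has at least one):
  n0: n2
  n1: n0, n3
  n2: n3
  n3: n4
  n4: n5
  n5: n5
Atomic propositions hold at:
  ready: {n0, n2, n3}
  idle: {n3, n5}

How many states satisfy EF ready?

4

EF ready: least fixpoint, start Z0 = {n0, n2, n3}, add states with some successor in Z. Z1 = {n0, n1, n2, n3}; fixed.
Sat(EF ready) = {n0, n1, n2, n3}
|Sat(EF ready)| = |{n0, n1, n2, n3}| = 4.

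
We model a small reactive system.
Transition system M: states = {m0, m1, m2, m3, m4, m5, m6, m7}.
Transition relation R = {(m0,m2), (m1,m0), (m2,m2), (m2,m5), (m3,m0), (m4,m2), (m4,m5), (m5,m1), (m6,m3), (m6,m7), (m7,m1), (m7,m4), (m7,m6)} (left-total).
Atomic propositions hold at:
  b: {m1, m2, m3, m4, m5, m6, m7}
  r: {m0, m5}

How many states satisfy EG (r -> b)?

4

Sat(r -> b) = {m1, m2, m3, m4, m5, m6, m7}
EG (r -> b): greatest fixpoint, start Z0 = {m1, m2, m3, m4, m5, m6, m7}, keep only states in Sat with some successor in Z. Z1 = {m2, m4, m5, m6, m7}; Z2 = {m2, m4, m6, m7}; fixed.
Sat(EG (r -> b)) = {m2, m4, m6, m7}
|Sat(EG (r -> b))| = |{m2, m4, m6, m7}| = 4.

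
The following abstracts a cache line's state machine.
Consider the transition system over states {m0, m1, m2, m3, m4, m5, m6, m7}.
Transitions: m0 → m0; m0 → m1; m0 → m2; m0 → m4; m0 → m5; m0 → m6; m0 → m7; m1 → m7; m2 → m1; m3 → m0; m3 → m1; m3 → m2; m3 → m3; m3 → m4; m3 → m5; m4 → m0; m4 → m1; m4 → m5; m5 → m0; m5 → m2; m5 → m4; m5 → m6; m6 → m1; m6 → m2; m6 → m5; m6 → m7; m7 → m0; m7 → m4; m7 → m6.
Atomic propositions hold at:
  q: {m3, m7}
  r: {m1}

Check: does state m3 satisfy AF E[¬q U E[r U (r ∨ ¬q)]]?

Sat(¬q) = {m0, m1, m2, m4, m5, m6}
Sat(r ∨ ¬q) = {m0, m1, m2, m4, m5, m6}
E[r U (r ∨ ¬q)]: least fixpoint, start Z0 = Sat((r ∨ ¬q)) = {m0, m1, m2, m4, m5, m6}, add states in Sat(r) with some successor in Z. Already a fixed point.
Sat(E[r U (r ∨ ¬q)]) = {m0, m1, m2, m4, m5, m6}
E[¬q U E[r U (r ∨ ¬q)]]: least fixpoint, start Z0 = Sat(E[r U (r ∨ ¬q)]) = {m0, m1, m2, m4, m5, m6}, add states in Sat(¬q) with some successor in Z. Already a fixed point.
Sat(E[¬q U E[r U (r ∨ ¬q)]]) = {m0, m1, m2, m4, m5, m6}
AF E[¬q U E[r U (r ∨ ¬q)]]: least fixpoint, start Z0 = {m0, m1, m2, m4, m5, m6}, add states with every successor in Z. Z1 = {m0, m1, m2, m4, m5, m6, m7}; fixed.
Sat(AF E[¬q U E[r U (r ∨ ¬q)]]) = {m0, m1, m2, m4, m5, m6, m7}
m3 ∉ Sat(AF E[¬q U E[r U (r ∨ ¬q)]]) = {m0, m1, m2, m4, m5, m6, m7}, so the formula does not hold at m3.

No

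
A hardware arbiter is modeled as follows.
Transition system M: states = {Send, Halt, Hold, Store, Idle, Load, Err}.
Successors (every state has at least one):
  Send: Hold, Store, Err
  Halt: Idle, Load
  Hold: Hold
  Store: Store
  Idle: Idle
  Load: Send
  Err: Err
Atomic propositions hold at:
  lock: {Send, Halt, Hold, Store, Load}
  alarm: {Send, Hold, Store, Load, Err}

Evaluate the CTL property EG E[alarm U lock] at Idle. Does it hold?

E[alarm U lock]: least fixpoint, start Z0 = Sat(lock) = {Send, Halt, Hold, Store, Load}, add states in Sat(alarm) with some successor in Z. Already a fixed point.
Sat(E[alarm U lock]) = {Send, Halt, Hold, Store, Load}
EG E[alarm U lock]: greatest fixpoint, start Z0 = {Send, Halt, Hold, Store, Load}, keep only states in Sat with some successor in Z. Already a fixed point.
Sat(EG E[alarm U lock]) = {Send, Halt, Hold, Store, Load}
Idle ∉ Sat(EG E[alarm U lock]) = {Send, Halt, Hold, Store, Load}, so the formula does not hold at Idle.

No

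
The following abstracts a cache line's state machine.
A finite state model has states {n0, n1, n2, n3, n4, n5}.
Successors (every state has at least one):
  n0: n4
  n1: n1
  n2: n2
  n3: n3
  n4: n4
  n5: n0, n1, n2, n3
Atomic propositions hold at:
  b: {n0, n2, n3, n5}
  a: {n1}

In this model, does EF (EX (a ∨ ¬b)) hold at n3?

No

Sat(¬b) = {n1, n4}
Sat(a ∨ ¬b) = {n1, n4}
Sat(EX (a ∨ ¬b)) = {s : some successor in {n1, n4}} = {n0, n1, n4, n5}
EF (EX (a ∨ ¬b)): least fixpoint, start Z0 = {n0, n1, n4, n5}, add states with some successor in Z. Already a fixed point.
Sat(EF (EX (a ∨ ¬b))) = {n0, n1, n4, n5}
n3 ∉ Sat(EF (EX (a ∨ ¬b))) = {n0, n1, n4, n5}, so the formula does not hold at n3.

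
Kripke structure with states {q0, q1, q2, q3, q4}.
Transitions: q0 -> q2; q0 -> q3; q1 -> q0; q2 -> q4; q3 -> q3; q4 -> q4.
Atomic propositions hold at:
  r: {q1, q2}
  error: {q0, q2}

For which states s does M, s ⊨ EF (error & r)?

Sat(error & r) = {q2}
EF (error & r): least fixpoint, start Z0 = {q2}, add states with some successor in Z. Z1 = {q0, q2}; Z2 = {q0, q1, q2}; fixed.
Sat(EF (error & r)) = {q0, q1, q2}

{q0, q1, q2}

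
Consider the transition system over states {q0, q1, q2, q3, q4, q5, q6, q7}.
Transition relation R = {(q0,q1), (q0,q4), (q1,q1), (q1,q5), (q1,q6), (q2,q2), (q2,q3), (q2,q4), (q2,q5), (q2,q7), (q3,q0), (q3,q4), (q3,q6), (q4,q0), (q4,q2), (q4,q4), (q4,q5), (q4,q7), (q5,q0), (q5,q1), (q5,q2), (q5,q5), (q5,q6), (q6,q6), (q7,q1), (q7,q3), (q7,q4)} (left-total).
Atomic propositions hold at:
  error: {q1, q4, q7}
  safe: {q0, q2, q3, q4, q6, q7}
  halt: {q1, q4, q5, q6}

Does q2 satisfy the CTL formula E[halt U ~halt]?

Sat(~halt) = {q0, q2, q3, q7}
E[halt U ~halt]: least fixpoint, start Z0 = Sat(~halt) = {q0, q2, q3, q7}, add states in Sat(halt) with some successor in Z. Z1 = {q0, q2, q3, q4, q5, q7}; Z2 = {q0, q1, q2, q3, q4, q5, q7}; fixed.
Sat(E[halt U ~halt]) = {q0, q1, q2, q3, q4, q5, q7}
q2 ∈ Sat(E[halt U ~halt]) = {q0, q1, q2, q3, q4, q5, q7}, so the formula holds at q2.

Yes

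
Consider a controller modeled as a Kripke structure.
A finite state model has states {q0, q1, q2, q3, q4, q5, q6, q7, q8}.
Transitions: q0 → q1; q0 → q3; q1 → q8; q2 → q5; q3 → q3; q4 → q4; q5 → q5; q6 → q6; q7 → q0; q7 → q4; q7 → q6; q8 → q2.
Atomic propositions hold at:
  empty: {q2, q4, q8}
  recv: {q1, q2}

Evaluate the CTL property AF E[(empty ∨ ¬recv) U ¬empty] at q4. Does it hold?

No

Sat(¬recv) = {q0, q3, q4, q5, q6, q7, q8}
Sat(empty ∨ ¬recv) = {q0, q2, q3, q4, q5, q6, q7, q8}
Sat(¬empty) = {q0, q1, q3, q5, q6, q7}
E[(empty ∨ ¬recv) U ¬empty]: least fixpoint, start Z0 = Sat(¬empty) = {q0, q1, q3, q5, q6, q7}, add states in Sat(empty ∨ ¬recv) with some successor in Z. Z1 = {q0, q1, q2, q3, q5, q6, q7}; Z2 = {q0, q1, q2, q3, q5, q6, q7, q8}; fixed.
Sat(E[(empty ∨ ¬recv) U ¬empty]) = {q0, q1, q2, q3, q5, q6, q7, q8}
AF E[(empty ∨ ¬recv) U ¬empty]: least fixpoint, start Z0 = {q0, q1, q2, q3, q5, q6, q7, q8}, add states with every successor in Z. Already a fixed point.
Sat(AF E[(empty ∨ ¬recv) U ¬empty]) = {q0, q1, q2, q3, q5, q6, q7, q8}
q4 ∉ Sat(AF E[(empty ∨ ¬recv) U ¬empty]) = {q0, q1, q2, q3, q5, q6, q7, q8}, so the formula does not hold at q4.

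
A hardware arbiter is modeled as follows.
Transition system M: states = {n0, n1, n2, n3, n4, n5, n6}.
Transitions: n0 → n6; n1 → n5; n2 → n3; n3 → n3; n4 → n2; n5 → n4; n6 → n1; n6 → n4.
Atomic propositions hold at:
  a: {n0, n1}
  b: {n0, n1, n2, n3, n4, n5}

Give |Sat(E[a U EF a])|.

EF a: least fixpoint, start Z0 = {n0, n1}, add states with some successor in Z. Z1 = {n0, n1, n6}; fixed.
Sat(EF a) = {n0, n1, n6}
E[a U EF a]: least fixpoint, start Z0 = Sat(EF a) = {n0, n1, n6}, add states in Sat(a) with some successor in Z. Already a fixed point.
Sat(E[a U EF a]) = {n0, n1, n6}
|Sat(E[a U EF a])| = |{n0, n1, n6}| = 3.

3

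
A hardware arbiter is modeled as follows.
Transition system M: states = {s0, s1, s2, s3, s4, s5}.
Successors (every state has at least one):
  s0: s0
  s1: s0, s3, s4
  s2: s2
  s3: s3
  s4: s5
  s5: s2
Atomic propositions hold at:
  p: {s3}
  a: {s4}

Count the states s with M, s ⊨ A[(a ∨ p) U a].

1

Sat(a ∨ p) = {s3, s4}
A[(a ∨ p) U a]: least fixpoint, start Z0 = Sat(a) = {s4}, add states in Sat(a ∨ p) with every successor in Z. Already a fixed point.
Sat(A[(a ∨ p) U a]) = {s4}
|Sat(A[(a ∨ p) U a])| = |{s4}| = 1.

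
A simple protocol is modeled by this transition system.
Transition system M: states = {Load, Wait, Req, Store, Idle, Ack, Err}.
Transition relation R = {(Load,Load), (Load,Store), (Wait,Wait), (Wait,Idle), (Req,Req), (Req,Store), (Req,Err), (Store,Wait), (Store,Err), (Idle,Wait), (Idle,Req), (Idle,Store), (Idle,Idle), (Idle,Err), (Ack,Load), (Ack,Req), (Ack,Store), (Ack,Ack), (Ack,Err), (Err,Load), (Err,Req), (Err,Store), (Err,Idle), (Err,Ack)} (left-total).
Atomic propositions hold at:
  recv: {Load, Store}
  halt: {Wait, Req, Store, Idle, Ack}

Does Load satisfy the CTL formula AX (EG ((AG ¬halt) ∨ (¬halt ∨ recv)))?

Yes

Sat(¬halt) = {Load, Err}
AG ¬halt: greatest fixpoint, start Z0 = {Load, Err}, keep only states in Sat with every successor in Z. Z1 = ∅; fixed.
Sat(AG ¬halt) = ∅
Sat(¬halt ∨ recv) = {Load, Store, Err}
Sat((AG ¬halt) ∨ (¬halt ∨ recv)) = {Load, Store, Err}
EG ((AG ¬halt) ∨ (¬halt ∨ recv)): greatest fixpoint, start Z0 = {Load, Store, Err}, keep only states in Sat with some successor in Z. Already a fixed point.
Sat(EG ((AG ¬halt) ∨ (¬halt ∨ recv))) = {Load, Store, Err}
Sat(AX (EG ((AG ¬halt) ∨ (¬halt ∨ recv)))) = {s : every successor in {Load, Store, Err}} = {Load}
Load ∈ Sat(AX (EG ((AG ¬halt) ∨ (¬halt ∨ recv)))) = {Load}, so the formula holds at Load.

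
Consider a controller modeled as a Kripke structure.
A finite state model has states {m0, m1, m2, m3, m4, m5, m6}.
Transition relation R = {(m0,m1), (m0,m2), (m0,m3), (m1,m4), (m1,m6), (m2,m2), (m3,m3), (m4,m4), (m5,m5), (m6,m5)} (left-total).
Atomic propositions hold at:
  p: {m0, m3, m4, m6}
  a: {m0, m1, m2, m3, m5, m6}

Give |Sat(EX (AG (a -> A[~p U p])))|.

Sat(~p) = {m1, m2, m5}
A[~p U p]: least fixpoint, start Z0 = Sat(p) = {m0, m3, m4, m6}, add states in Sat(~p) with every successor in Z. Z1 = {m0, m1, m3, m4, m6}; fixed.
Sat(A[~p U p]) = {m0, m1, m3, m4, m6}
Sat(a -> A[~p U p]) = {m0, m1, m3, m4, m6}
AG (a -> A[~p U p]): greatest fixpoint, start Z0 = {m0, m1, m3, m4, m6}, keep only states in Sat with every successor in Z. Z1 = {m1, m3, m4}; Z2 = {m3, m4}; fixed.
Sat(AG (a -> A[~p U p])) = {m3, m4}
Sat(EX (AG (a -> A[~p U p]))) = {s : some successor in {m3, m4}} = {m0, m1, m3, m4}
|Sat(EX (AG (a -> A[~p U p])))| = |{m0, m1, m3, m4}| = 4.

4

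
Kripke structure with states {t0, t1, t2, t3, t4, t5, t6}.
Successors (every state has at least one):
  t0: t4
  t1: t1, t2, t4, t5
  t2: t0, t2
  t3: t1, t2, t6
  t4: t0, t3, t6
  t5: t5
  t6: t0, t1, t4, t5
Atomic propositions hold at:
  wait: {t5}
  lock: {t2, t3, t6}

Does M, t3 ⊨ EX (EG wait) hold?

EG wait: greatest fixpoint, start Z0 = {t5}, keep only states in Sat with some successor in Z. Already a fixed point.
Sat(EG wait) = {t5}
Sat(EX (EG wait)) = {s : some successor in {t5}} = {t1, t5, t6}
t3 ∉ Sat(EX (EG wait)) = {t1, t5, t6}, so the formula does not hold at t3.

No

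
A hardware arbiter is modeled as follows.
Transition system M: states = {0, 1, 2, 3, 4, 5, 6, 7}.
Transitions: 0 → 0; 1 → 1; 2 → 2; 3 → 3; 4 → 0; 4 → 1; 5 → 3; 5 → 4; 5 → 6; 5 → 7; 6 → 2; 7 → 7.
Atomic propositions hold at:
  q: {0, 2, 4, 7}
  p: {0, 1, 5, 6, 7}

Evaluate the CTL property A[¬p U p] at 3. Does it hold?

No

Sat(¬p) = {2, 3, 4}
A[¬p U p]: least fixpoint, start Z0 = Sat(p) = {0, 1, 5, 6, 7}, add states in Sat(¬p) with every successor in Z. Z1 = {0, 1, 4, 5, 6, 7}; fixed.
Sat(A[¬p U p]) = {0, 1, 4, 5, 6, 7}
3 ∉ Sat(A[¬p U p]) = {0, 1, 4, 5, 6, 7}, so the formula does not hold at 3.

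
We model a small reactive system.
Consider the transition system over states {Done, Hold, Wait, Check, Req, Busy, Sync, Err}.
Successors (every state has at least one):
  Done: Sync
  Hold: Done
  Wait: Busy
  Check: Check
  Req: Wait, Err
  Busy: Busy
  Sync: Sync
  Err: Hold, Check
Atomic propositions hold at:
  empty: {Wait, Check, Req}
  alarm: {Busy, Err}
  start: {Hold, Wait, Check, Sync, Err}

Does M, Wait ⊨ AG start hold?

No

AG start: greatest fixpoint, start Z0 = {Hold, Wait, Check, Sync, Err}, keep only states in Sat with every successor in Z. Z1 = {Check, Sync, Err}; Z2 = {Check, Sync}; fixed.
Sat(AG start) = {Check, Sync}
Wait ∉ Sat(AG start) = {Check, Sync}, so the formula does not hold at Wait.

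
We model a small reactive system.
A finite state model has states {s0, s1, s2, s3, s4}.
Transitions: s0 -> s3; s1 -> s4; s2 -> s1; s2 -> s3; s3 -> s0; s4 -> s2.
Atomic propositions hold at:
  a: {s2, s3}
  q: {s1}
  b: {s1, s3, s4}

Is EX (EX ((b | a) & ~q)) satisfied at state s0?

Sat(b | a) = {s1, s2, s3, s4}
Sat(~q) = {s0, s2, s3, s4}
Sat((b | a) & ~q) = {s2, s3, s4}
Sat(EX ((b | a) & ~q)) = {s : some successor in {s2, s3, s4}} = {s0, s1, s2, s4}
Sat(EX (EX ((b | a) & ~q))) = {s : some successor in {s0, s1, s2, s4}} = {s1, s2, s3, s4}
s0 ∉ Sat(EX (EX ((b | a) & ~q))) = {s1, s2, s3, s4}, so the formula does not hold at s0.

No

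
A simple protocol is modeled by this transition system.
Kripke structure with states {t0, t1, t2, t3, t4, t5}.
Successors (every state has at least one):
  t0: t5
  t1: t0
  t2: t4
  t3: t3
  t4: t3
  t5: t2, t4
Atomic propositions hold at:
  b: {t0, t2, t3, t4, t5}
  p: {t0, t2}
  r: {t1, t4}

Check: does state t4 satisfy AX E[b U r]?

No

E[b U r]: least fixpoint, start Z0 = Sat(r) = {t1, t4}, add states in Sat(b) with some successor in Z. Z1 = {t1, t2, t4, t5}; Z2 = {t0, t1, t2, t4, t5}; fixed.
Sat(E[b U r]) = {t0, t1, t2, t4, t5}
Sat(AX E[b U r]) = {s : every successor in {t0, t1, t2, t4, t5}} = {t0, t1, t2, t5}
t4 ∉ Sat(AX E[b U r]) = {t0, t1, t2, t5}, so the formula does not hold at t4.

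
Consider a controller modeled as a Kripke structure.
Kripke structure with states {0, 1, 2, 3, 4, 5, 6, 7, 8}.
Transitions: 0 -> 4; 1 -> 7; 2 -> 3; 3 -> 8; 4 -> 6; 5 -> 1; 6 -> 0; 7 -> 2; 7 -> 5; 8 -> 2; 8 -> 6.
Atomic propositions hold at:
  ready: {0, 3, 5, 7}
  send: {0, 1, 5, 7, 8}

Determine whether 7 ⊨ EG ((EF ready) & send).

Yes

EF ready: least fixpoint, start Z0 = {0, 3, 5, 7}, add states with some successor in Z. Z1 = {0, 1, 2, 3, 5, 6, 7}; Z2 = {0, 1, 2, 3, 4, 5, 6, 7, 8}; fixed.
Sat(EF ready) = {0, 1, 2, 3, 4, 5, 6, 7, 8}
Sat((EF ready) & send) = {0, 1, 5, 7, 8}
EG ((EF ready) & send): greatest fixpoint, start Z0 = {0, 1, 5, 7, 8}, keep only states in Sat with some successor in Z. Z1 = {1, 5, 7}; fixed.
Sat(EG ((EF ready) & send)) = {1, 5, 7}
7 ∈ Sat(EG ((EF ready) & send)) = {1, 5, 7}, so the formula holds at 7.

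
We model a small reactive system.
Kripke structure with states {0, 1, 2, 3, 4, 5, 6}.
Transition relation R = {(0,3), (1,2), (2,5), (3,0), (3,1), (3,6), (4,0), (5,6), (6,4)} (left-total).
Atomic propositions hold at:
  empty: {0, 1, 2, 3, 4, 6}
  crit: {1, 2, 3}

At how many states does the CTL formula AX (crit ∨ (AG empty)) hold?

AG empty: greatest fixpoint, start Z0 = {0, 1, 2, 3, 4, 6}, keep only states in Sat with every successor in Z. Z1 = {0, 1, 3, 4, 6}; Z2 = {0, 3, 4, 6}; Z3 = {0, 4, 6}; Z4 = {4, 6}; Z5 = {6}; Z6 = ∅; fixed.
Sat(AG empty) = ∅
Sat(crit ∨ (AG empty)) = {1, 2, 3}
Sat(AX (crit ∨ (AG empty))) = {s : every successor in {1, 2, 3}} = {0, 1}
|Sat(AX (crit ∨ (AG empty)))| = |{0, 1}| = 2.

2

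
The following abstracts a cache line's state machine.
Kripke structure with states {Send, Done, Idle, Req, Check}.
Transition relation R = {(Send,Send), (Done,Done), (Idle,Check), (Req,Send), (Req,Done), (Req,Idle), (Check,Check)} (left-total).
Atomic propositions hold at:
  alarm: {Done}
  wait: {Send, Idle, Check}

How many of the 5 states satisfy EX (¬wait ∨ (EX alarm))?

2

Sat(¬wait) = {Done, Req}
Sat(EX alarm) = {s : some successor in {Done}} = {Done, Req}
Sat(¬wait ∨ (EX alarm)) = {Done, Req}
Sat(EX (¬wait ∨ (EX alarm))) = {s : some successor in {Done, Req}} = {Done, Req}
|Sat(EX (¬wait ∨ (EX alarm)))| = |{Done, Req}| = 2.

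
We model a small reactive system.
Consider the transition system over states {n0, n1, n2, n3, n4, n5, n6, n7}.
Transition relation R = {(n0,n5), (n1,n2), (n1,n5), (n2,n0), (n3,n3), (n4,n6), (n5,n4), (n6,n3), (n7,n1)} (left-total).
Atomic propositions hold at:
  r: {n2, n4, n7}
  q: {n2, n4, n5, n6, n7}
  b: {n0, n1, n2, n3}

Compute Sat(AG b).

AG b: greatest fixpoint, start Z0 = {n0, n1, n2, n3}, keep only states in Sat with every successor in Z. Z1 = {n2, n3}; Z2 = {n3}; fixed.
Sat(AG b) = {n3}

{n3}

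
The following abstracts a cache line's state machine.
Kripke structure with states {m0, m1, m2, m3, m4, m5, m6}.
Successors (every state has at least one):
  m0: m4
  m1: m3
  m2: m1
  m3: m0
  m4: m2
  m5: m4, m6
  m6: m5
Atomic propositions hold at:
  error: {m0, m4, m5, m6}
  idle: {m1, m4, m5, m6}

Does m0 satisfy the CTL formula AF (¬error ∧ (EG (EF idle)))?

Sat(¬error) = {m1, m2, m3}
EF idle: least fixpoint, start Z0 = {m1, m4, m5, m6}, add states with some successor in Z. Z1 = {m0, m1, m2, m4, m5, m6}; Z2 = {m0, m1, m2, m3, m4, m5, m6}; fixed.
Sat(EF idle) = {m0, m1, m2, m3, m4, m5, m6}
EG (EF idle): greatest fixpoint, start Z0 = {m0, m1, m2, m3, m4, m5, m6}, keep only states in Sat with some successor in Z. Already a fixed point.
Sat(EG (EF idle)) = {m0, m1, m2, m3, m4, m5, m6}
Sat(¬error ∧ (EG (EF idle))) = {m1, m2, m3}
AF (¬error ∧ (EG (EF idle))): least fixpoint, start Z0 = {m1, m2, m3}, add states with every successor in Z. Z1 = {m1, m2, m3, m4}; Z2 = {m0, m1, m2, m3, m4}; fixed.
Sat(AF (¬error ∧ (EG (EF idle)))) = {m0, m1, m2, m3, m4}
m0 ∈ Sat(AF (¬error ∧ (EG (EF idle)))) = {m0, m1, m2, m3, m4}, so the formula holds at m0.

Yes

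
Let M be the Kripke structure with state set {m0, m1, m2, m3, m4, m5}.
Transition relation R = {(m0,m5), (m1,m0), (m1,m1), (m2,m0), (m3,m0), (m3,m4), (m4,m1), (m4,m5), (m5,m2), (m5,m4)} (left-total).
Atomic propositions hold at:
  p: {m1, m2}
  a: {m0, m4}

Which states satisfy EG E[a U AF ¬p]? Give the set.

Sat(¬p) = {m0, m3, m4, m5}
AF ¬p: least fixpoint, start Z0 = {m0, m3, m4, m5}, add states with every successor in Z. Z1 = {m0, m2, m3, m4, m5}; fixed.
Sat(AF ¬p) = {m0, m2, m3, m4, m5}
E[a U AF ¬p]: least fixpoint, start Z0 = Sat(AF ¬p) = {m0, m2, m3, m4, m5}, add states in Sat(a) with some successor in Z. Already a fixed point.
Sat(E[a U AF ¬p]) = {m0, m2, m3, m4, m5}
EG E[a U AF ¬p]: greatest fixpoint, start Z0 = {m0, m2, m3, m4, m5}, keep only states in Sat with some successor in Z. Already a fixed point.
Sat(EG E[a U AF ¬p]) = {m0, m2, m3, m4, m5}

{m0, m2, m3, m4, m5}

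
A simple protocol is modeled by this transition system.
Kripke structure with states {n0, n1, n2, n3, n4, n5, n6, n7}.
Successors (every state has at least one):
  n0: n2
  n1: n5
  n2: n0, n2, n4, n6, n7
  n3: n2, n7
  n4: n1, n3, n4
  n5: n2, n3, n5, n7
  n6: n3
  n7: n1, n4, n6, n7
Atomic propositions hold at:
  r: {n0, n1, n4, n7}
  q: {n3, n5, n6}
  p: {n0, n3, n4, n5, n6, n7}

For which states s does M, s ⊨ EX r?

Sat(EX r) = {s : some successor in {n0, n1, n4, n7}} = {n2, n3, n4, n5, n7}

{n2, n3, n4, n5, n7}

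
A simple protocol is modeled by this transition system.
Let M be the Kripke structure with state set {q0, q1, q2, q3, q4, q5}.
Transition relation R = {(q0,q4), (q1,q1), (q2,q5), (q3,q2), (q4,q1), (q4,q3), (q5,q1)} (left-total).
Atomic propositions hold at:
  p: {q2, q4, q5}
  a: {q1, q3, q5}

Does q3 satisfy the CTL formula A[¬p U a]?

Sat(¬p) = {q0, q1, q3}
A[¬p U a]: least fixpoint, start Z0 = Sat(a) = {q1, q3, q5}, add states in Sat(¬p) with every successor in Z. Already a fixed point.
Sat(A[¬p U a]) = {q1, q3, q5}
q3 ∈ Sat(A[¬p U a]) = {q1, q3, q5}, so the formula holds at q3.

Yes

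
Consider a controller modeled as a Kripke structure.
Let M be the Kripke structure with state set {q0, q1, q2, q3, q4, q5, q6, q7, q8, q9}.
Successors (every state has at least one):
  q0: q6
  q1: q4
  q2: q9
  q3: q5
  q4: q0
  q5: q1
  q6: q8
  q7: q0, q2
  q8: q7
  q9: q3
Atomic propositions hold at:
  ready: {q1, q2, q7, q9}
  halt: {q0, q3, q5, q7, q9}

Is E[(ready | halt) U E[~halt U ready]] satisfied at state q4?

No

Sat(ready | halt) = {q0, q1, q2, q3, q5, q7, q9}
Sat(~halt) = {q1, q2, q4, q6, q8}
E[~halt U ready]: least fixpoint, start Z0 = Sat(ready) = {q1, q2, q7, q9}, add states in Sat(~halt) with some successor in Z. Z1 = {q1, q2, q7, q8, q9}; Z2 = {q1, q2, q6, q7, q8, q9}; fixed.
Sat(E[~halt U ready]) = {q1, q2, q6, q7, q8, q9}
E[(ready | halt) U E[~halt U ready]]: least fixpoint, start Z0 = Sat(E[~halt U ready]) = {q1, q2, q6, q7, q8, q9}, add states in Sat(ready | halt) with some successor in Z. Z1 = {q0, q1, q2, q5, q6, q7, q8, q9}; Z2 = {q0, q1, q2, q3, q5, q6, q7, q8, q9}; fixed.
Sat(E[(ready | halt) U E[~halt U ready]]) = {q0, q1, q2, q3, q5, q6, q7, q8, q9}
q4 ∉ Sat(E[(ready | halt) U E[~halt U ready]]) = {q0, q1, q2, q3, q5, q6, q7, q8, q9}, so the formula does not hold at q4.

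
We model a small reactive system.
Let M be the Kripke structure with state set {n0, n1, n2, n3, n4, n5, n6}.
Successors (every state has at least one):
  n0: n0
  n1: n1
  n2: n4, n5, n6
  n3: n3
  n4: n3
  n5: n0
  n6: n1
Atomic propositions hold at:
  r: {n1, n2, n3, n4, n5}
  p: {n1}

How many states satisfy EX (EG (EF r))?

EF r: least fixpoint, start Z0 = {n1, n2, n3, n4, n5}, add states with some successor in Z. Z1 = {n1, n2, n3, n4, n5, n6}; fixed.
Sat(EF r) = {n1, n2, n3, n4, n5, n6}
EG (EF r): greatest fixpoint, start Z0 = {n1, n2, n3, n4, n5, n6}, keep only states in Sat with some successor in Z. Z1 = {n1, n2, n3, n4, n6}; fixed.
Sat(EG (EF r)) = {n1, n2, n3, n4, n6}
Sat(EX (EG (EF r))) = {s : some successor in {n1, n2, n3, n4, n6}} = {n1, n2, n3, n4, n6}
|Sat(EX (EG (EF r)))| = |{n1, n2, n3, n4, n6}| = 5.

5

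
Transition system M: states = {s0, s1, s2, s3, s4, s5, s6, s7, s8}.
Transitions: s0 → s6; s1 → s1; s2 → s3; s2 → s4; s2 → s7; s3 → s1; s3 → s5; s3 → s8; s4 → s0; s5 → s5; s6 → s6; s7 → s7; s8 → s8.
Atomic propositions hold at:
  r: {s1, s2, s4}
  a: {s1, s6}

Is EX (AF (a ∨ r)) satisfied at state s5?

No

Sat(a ∨ r) = {s1, s2, s4, s6}
AF (a ∨ r): least fixpoint, start Z0 = {s1, s2, s4, s6}, add states with every successor in Z. Z1 = {s0, s1, s2, s4, s6}; fixed.
Sat(AF (a ∨ r)) = {s0, s1, s2, s4, s6}
Sat(EX (AF (a ∨ r))) = {s : some successor in {s0, s1, s2, s4, s6}} = {s0, s1, s2, s3, s4, s6}
s5 ∉ Sat(EX (AF (a ∨ r))) = {s0, s1, s2, s3, s4, s6}, so the formula does not hold at s5.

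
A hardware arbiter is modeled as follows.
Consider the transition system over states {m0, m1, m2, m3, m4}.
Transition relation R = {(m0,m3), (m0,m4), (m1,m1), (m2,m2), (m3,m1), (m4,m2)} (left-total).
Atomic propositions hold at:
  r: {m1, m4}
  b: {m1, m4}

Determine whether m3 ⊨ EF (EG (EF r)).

Yes

EF r: least fixpoint, start Z0 = {m1, m4}, add states with some successor in Z. Z1 = {m0, m1, m3, m4}; fixed.
Sat(EF r) = {m0, m1, m3, m4}
EG (EF r): greatest fixpoint, start Z0 = {m0, m1, m3, m4}, keep only states in Sat with some successor in Z. Z1 = {m0, m1, m3}; fixed.
Sat(EG (EF r)) = {m0, m1, m3}
EF (EG (EF r)): least fixpoint, start Z0 = {m0, m1, m3}, add states with some successor in Z. Already a fixed point.
Sat(EF (EG (EF r))) = {m0, m1, m3}
m3 ∈ Sat(EF (EG (EF r))) = {m0, m1, m3}, so the formula holds at m3.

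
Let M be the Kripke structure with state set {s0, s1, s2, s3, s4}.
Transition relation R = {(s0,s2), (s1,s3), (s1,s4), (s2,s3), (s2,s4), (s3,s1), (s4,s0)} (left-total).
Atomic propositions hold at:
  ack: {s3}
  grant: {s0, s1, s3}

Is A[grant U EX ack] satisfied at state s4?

No

Sat(EX ack) = {s : some successor in {s3}} = {s1, s2}
A[grant U EX ack]: least fixpoint, start Z0 = Sat(EX ack) = {s1, s2}, add states in Sat(grant) with every successor in Z. Z1 = {s0, s1, s2, s3}; fixed.
Sat(A[grant U EX ack]) = {s0, s1, s2, s3}
s4 ∉ Sat(A[grant U EX ack]) = {s0, s1, s2, s3}, so the formula does not hold at s4.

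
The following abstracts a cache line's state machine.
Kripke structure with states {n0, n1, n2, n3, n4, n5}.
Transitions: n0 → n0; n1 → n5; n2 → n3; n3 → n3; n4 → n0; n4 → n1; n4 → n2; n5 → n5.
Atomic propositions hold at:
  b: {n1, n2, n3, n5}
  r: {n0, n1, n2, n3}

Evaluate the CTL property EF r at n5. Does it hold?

No

EF r: least fixpoint, start Z0 = {n0, n1, n2, n3}, add states with some successor in Z. Z1 = {n0, n1, n2, n3, n4}; fixed.
Sat(EF r) = {n0, n1, n2, n3, n4}
n5 ∉ Sat(EF r) = {n0, n1, n2, n3, n4}, so the formula does not hold at n5.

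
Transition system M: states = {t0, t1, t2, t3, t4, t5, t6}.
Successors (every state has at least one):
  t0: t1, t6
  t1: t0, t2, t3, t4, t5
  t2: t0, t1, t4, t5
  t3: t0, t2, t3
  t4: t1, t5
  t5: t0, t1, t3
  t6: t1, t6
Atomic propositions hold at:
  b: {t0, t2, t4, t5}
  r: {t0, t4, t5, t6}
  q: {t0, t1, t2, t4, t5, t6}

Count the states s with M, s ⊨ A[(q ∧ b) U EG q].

6

Sat(q ∧ b) = {t0, t2, t4, t5}
EG q: greatest fixpoint, start Z0 = {t0, t1, t2, t4, t5, t6}, keep only states in Sat with some successor in Z. Already a fixed point.
Sat(EG q) = {t0, t1, t2, t4, t5, t6}
A[(q ∧ b) U EG q]: least fixpoint, start Z0 = Sat(EG q) = {t0, t1, t2, t4, t5, t6}, add states in Sat(q ∧ b) with every successor in Z. Already a fixed point.
Sat(A[(q ∧ b) U EG q]) = {t0, t1, t2, t4, t5, t6}
|Sat(A[(q ∧ b) U EG q])| = |{t0, t1, t2, t4, t5, t6}| = 6.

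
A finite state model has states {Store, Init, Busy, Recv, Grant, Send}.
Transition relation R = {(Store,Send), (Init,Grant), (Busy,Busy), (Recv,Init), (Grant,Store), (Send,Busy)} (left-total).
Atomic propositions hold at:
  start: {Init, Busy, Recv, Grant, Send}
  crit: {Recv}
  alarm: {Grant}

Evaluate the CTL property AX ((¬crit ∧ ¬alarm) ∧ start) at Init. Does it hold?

Sat(¬crit) = {Store, Init, Busy, Grant, Send}
Sat(¬alarm) = {Store, Init, Busy, Recv, Send}
Sat(¬crit ∧ ¬alarm) = {Store, Init, Busy, Send}
Sat((¬crit ∧ ¬alarm) ∧ start) = {Init, Busy, Send}
Sat(AX ((¬crit ∧ ¬alarm) ∧ start)) = {s : every successor in {Init, Busy, Send}} = {Store, Busy, Recv, Send}
Init ∉ Sat(AX ((¬crit ∧ ¬alarm) ∧ start)) = {Store, Busy, Recv, Send}, so the formula does not hold at Init.

No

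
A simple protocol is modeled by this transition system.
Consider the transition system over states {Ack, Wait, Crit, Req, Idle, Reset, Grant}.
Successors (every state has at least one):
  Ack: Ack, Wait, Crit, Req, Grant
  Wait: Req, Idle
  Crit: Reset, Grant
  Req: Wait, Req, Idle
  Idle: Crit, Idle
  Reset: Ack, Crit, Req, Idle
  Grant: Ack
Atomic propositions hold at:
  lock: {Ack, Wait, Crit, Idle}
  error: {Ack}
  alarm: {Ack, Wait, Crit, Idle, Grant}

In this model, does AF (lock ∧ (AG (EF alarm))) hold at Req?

EF alarm: least fixpoint, start Z0 = {Ack, Wait, Crit, Idle, Grant}, add states with some successor in Z. Z1 = {Ack, Wait, Crit, Req, Idle, Reset, Grant}; fixed.
Sat(EF alarm) = {Ack, Wait, Crit, Req, Idle, Reset, Grant}
AG (EF alarm): greatest fixpoint, start Z0 = {Ack, Wait, Crit, Req, Idle, Reset, Grant}, keep only states in Sat with every successor in Z. Already a fixed point.
Sat(AG (EF alarm)) = {Ack, Wait, Crit, Req, Idle, Reset, Grant}
Sat(lock ∧ (AG (EF alarm))) = {Ack, Wait, Crit, Idle}
AF (lock ∧ (AG (EF alarm))): least fixpoint, start Z0 = {Ack, Wait, Crit, Idle}, add states with every successor in Z. Z1 = {Ack, Wait, Crit, Idle, Grant}; fixed.
Sat(AF (lock ∧ (AG (EF alarm)))) = {Ack, Wait, Crit, Idle, Grant}
Req ∉ Sat(AF (lock ∧ (AG (EF alarm)))) = {Ack, Wait, Crit, Idle, Grant}, so the formula does not hold at Req.

No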